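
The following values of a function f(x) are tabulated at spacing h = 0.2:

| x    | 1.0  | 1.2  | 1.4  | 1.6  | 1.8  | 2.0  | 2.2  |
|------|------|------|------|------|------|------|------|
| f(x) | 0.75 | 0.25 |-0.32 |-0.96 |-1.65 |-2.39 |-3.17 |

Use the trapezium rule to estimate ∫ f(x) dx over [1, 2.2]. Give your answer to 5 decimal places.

-1.25600

h = 0.2, n = 6.
(h/2)·[y₀ + 2y₁ + 2y₂ + 2y₃ + 2y₄ + 2y₅ + y₆] = 0.1·(-12.56) = -1.25600.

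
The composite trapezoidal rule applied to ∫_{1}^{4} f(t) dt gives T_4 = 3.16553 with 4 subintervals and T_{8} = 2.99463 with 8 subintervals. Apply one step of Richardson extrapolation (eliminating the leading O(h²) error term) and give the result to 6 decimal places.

2.937663

R = (4·T_{8} − T_4) / 3 = (4·2.99463 − 3.16553)/3 = (8.81299)/3 = 2.937663.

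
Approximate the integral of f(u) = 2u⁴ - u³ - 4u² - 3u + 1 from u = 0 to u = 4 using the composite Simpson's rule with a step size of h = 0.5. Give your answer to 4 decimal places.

240.3333

h = (4 − 0)/8 = 0.5.
Nodes u₀,…,u₈ = 0, 0.5, 1, 1.5, 2, 2.5, 3, 3.5, 4.
f(u) = 2u⁴ - u³ - 4u² - 3u + 1: f₀=1, f₁=-1.5, f₂=-5, f₃=-5.75, f₄=3, f₅=31, f₆=91, f₇=198.75, f₈=373.
(h/3)·[f₀ + 4f₁ + 2f₂ + 4f₃ + 2f₄ + 4f₅ + 2f₆ + 4f₇ + f₈] = 0.166667·(1442) = 240.3333.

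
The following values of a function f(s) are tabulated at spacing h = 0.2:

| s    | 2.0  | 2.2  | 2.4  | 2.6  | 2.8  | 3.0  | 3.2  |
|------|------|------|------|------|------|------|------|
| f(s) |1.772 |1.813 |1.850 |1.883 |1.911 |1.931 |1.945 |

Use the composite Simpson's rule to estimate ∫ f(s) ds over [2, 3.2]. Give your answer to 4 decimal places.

2.2498

h = 0.2, n = 6.
(h/3)·[y₀ + 4y₁ + 2y₂ + 4y₃ + 2y₄ + 4y₅ + y₆] = 0.066667·(33.747) = 2.2498.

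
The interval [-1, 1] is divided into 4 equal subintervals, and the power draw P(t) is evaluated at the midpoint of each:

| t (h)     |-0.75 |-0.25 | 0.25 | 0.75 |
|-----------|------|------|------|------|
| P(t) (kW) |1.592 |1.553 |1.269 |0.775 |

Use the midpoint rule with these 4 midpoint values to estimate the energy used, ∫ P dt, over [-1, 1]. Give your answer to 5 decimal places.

2.59450

h = 0.5, n = 4.
h·[y(m₁) + y(m₂) + y(m₃) + y(m₄)] = 0.5·(5.189) = 2.59450.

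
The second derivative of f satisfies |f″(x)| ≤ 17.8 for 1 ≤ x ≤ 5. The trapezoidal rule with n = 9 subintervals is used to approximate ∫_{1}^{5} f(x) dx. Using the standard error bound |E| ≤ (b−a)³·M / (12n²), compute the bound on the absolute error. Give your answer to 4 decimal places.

1.1720

|E| ≤ (4)³·17.8 / (12·9²) = 1139.2/972 = 1.1720.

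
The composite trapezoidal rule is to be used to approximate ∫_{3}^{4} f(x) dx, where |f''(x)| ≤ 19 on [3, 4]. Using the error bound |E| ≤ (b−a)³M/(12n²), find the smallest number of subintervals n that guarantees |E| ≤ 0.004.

Need 19/(12n²) ≤ 0.004.
n² ≥ 19/(12·0.004) = 395.833 ⇒ n ≥ 19.8956, so the smallest n is 20.

20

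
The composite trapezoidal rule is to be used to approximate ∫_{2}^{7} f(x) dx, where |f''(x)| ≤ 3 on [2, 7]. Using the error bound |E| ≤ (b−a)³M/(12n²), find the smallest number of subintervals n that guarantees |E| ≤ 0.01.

56

Need 375/(12n²) ≤ 0.01.
n² ≥ 375/(12·0.01) = 3125 ⇒ n ≥ 55.9017, so the smallest n is 56.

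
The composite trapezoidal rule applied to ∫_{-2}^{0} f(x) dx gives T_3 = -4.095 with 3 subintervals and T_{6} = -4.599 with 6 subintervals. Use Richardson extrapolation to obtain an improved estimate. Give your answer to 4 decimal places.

-4.7670

R = (4·T_{6} − T_3) / 3 = (4·(-4.599) − (-4.095))/3 = (-14.301)/3 = -4.7670.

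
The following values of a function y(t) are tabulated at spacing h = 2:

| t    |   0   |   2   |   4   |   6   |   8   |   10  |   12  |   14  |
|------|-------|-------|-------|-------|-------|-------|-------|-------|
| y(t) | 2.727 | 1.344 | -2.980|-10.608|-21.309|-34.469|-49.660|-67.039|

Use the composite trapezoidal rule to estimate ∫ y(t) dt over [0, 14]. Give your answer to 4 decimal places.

-299.6760

h = 2, n = 7.
(h/2)·[y₀ + 2y₁ + 2y₂ + 2y₃ + 2y₄ + 2y₅ + 2y₆ + y₇] = 1·(-299.676) = -299.6760.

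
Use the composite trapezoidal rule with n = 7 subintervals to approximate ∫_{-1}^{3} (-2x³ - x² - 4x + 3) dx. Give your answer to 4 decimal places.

h = (3 − (-1))/7 = 0.571429.
Nodes x₀,…,x₇ = -1, -0.428571, 0.142857, 0.714286, 1.285714, 1.857143, 2.428571, 3.
f(x) = -2x³ - x² - 4x + 3: f₀=8, f₁=4.688047, f₂=2.402332, f₃=-1.096210, f₄=-8.046647, f₅=-20.688047, f₆=-41.259475, f₇=-72.
(h/2)·[f₀ + 2f₁ + 2f₂ + 2f₃ + 2f₄ + 2f₅ + 2f₆ + f₇] = 0.285714·(-192) = -54.8571.

-54.8571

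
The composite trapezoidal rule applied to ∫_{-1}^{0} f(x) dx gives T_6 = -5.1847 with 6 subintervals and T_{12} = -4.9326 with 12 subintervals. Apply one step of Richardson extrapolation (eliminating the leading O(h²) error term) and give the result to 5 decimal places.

R = (4·T_{12} − T_6) / 3 = (4·(-4.9326) − (-5.1847))/3 = (-14.5457)/3 = -4.84857.

-4.84857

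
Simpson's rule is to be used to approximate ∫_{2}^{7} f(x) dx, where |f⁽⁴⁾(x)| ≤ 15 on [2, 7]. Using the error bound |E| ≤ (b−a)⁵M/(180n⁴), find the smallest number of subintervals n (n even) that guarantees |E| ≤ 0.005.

Need 46875/(180n⁴) ≤ 0.005.
n⁴ ≥ 46875/(180·0.005) = 52083.3 ⇒ n ≥ 15.1069, so the smallest even n is 16. (n must be even for Simpson's rule.)

16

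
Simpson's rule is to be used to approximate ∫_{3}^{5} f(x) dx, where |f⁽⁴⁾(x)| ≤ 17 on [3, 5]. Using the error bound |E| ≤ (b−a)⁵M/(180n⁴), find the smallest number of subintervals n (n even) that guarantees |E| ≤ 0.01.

Need 544/(180n⁴) ≤ 0.01.
n⁴ ≥ 544/(180·0.01) = 302.222 ⇒ n ≥ 4.1695, so the smallest even n is 6. (n must be even for Simpson's rule.)

6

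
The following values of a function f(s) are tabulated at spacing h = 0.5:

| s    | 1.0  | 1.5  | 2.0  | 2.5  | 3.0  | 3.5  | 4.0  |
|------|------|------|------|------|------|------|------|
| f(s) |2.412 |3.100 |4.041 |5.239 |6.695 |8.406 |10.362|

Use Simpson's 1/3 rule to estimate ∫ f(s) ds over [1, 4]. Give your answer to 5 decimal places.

h = 0.5, n = 6.
(h/3)·[y₀ + 4y₁ + 2y₂ + 4y₃ + 2y₄ + 4y₅ + y₆] = 0.166667·(101.226) = 16.87100.

16.87100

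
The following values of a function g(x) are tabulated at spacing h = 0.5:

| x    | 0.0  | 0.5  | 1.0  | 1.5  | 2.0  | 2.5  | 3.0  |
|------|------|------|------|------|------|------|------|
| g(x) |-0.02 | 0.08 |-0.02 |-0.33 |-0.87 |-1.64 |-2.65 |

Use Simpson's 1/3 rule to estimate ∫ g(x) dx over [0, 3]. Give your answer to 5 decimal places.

-2.00167

h = 0.5, n = 6.
(h/3)·[y₀ + 4y₁ + 2y₂ + 4y₃ + 2y₄ + 4y₅ + y₆] = 0.166667·(-12.01) = -2.00167.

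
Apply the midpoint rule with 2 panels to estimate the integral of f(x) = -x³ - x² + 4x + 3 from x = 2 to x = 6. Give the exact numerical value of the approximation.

-296

h = (6 − 2)/2 = 2.
Midpoints m₁,…,m₂ = 3, 5.
f(m₁)=-21, f(m₂)=-127.
h·[f(m₁) + f(m₂)] = 2·(-148) = -296.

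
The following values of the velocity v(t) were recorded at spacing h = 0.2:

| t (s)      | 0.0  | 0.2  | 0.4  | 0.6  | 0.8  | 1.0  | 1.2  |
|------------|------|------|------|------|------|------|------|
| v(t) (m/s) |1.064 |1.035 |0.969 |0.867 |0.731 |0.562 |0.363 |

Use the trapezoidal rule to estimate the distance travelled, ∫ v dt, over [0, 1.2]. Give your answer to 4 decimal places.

h = 0.2, n = 6.
(h/2)·[y₀ + 2y₁ + 2y₂ + 2y₃ + 2y₄ + 2y₅ + y₆] = 0.1·(9.755) = 0.9755.

0.9755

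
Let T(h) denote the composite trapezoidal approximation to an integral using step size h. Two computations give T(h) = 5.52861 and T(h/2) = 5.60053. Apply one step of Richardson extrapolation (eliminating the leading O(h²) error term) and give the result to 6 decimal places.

5.624503

R = (4·T(h/2) − T(h)) / 3 = (4·5.60053 − 5.52861)/3 = (16.87351)/3 = 5.624503.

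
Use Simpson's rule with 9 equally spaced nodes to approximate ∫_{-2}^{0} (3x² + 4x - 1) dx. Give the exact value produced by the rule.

-2

h = (0 − (-2))/8 = 0.25.
Nodes x₀,…,x₈ = -2, -1.75, -1.5, -1.25, -1, -0.75, -0.5, -0.25, 0.
f(x) = 3x² + 4x - 1: f₀=3, f₁=1.1875, f₂=-0.25, f₃=-1.3125, f₄=-2, f₅=-2.3125, f₆=-2.25, f₇=-1.8125, f₈=-1.
(h/3)·[f₀ + 4f₁ + 2f₂ + 4f₃ + 2f₄ + 4f₅ + 2f₆ + 4f₇ + f₈] = 0.083333·(-24) = -2.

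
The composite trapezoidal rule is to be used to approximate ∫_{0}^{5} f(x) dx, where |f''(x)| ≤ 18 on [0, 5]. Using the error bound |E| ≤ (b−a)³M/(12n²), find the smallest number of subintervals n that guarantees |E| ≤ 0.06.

Need 2250/(12n²) ≤ 0.06.
n² ≥ 2250/(12·0.06) = 3125 ⇒ n ≥ 55.9017, so the smallest n is 56.

56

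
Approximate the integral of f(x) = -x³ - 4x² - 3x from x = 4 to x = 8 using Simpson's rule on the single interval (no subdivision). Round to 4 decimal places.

-1629.3333

S = (b−a)/6 · [f(4) + 4f(6) + f(8)] = 0.666667·[(-140) + 4·(-378) + (-792)] = -1629.3333.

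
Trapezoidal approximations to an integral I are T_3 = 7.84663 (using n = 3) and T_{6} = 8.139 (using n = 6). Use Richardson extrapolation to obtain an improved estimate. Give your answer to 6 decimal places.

R = (4·T_{6} − T_3) / 3 = (4·8.139 − 7.84663)/3 = (24.70937)/3 = 8.236457.

8.236457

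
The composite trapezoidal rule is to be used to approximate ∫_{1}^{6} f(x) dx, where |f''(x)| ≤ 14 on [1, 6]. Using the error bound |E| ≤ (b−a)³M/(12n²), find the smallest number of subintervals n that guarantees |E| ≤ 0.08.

Need 1750/(12n²) ≤ 0.08.
n² ≥ 1750/(12·0.08) = 1822.92 ⇒ n ≥ 42.6956, so the smallest n is 43.

43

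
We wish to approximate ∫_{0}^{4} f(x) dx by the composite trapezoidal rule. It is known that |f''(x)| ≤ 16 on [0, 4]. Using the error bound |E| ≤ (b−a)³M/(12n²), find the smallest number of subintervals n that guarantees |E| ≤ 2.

7

Need 1024/(12n²) ≤ 2.
n² ≥ 1024/(12·2) = 42.6667 ⇒ n ≥ 6.5320, so the smallest n is 7.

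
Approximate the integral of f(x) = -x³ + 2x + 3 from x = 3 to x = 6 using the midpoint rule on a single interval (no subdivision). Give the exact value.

-237.375

M = (b−a)·f(4.5) = 3·(-79.125) = -237.375.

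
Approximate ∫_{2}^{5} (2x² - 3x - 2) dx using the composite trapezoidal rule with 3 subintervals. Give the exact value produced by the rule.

41.5

h = (5 − 2)/3 = 1.
Nodes x₀,…,x₃ = 2, 3, 4, 5.
f(x) = 2x² - 3x - 2: f₀=0, f₁=7, f₂=18, f₃=33.
(h/2)·[f₀ + 2f₁ + 2f₂ + f₃] = 0.5·(83) = 41.5.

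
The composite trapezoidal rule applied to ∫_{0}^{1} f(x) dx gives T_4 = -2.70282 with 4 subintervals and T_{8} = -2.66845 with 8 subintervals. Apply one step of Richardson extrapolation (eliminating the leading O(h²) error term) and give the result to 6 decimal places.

-2.656993

R = (4·T_{8} − T_4) / 3 = (4·(-2.66845) − (-2.70282))/3 = (-7.97098)/3 = -2.656993.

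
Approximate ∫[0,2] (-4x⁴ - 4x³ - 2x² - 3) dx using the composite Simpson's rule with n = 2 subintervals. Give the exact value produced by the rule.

-54

h = (2 − 0)/2 = 1.
Nodes x₀,…,x₂ = 0, 1, 2.
f(x) = -4x⁴ - 4x³ - 2x² - 3: f₀=-3, f₁=-13, f₂=-107.
(h/3)·[f₀ + 4f₁ + f₂] = 0.333333·(-162) = -54.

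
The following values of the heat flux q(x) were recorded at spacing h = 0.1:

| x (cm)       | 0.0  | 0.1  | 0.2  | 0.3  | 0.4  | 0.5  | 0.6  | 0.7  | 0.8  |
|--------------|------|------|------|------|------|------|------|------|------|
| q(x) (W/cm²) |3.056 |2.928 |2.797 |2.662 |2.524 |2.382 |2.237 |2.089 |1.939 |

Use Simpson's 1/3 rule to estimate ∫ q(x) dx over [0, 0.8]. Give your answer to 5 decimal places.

2.01183

h = 0.1, n = 8.
(h/3)·[y₀ + 4y₁ + 2y₂ + 4y₃ + 2y₄ + 4y₅ + 2y₆ + 4y₇ + y₈] = 0.033333·(60.355) = 2.01183.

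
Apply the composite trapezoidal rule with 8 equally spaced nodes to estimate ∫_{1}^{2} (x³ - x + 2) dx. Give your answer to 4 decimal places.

h = (2 − 1)/7 = 0.142857.
Nodes x₀,…,x₇ = 1, 1.142857, 1.285714, 1.428571, 1.571429, 1.714286, 1.857143, 2.
f(x) = x³ - x + 2: f₀=2, f₁=2.349854, f₂=2.839650, f₃=3.486880, f₄=4.309038, f₅=5.323615, f₆=6.548105, f₇=8.
(h/2)·[f₀ + 2f₁ + 2f₂ + 2f₃ + 2f₄ + 2f₅ + 2f₆ + f₇] = 0.071429·(59.714286) = 4.2653.

4.2653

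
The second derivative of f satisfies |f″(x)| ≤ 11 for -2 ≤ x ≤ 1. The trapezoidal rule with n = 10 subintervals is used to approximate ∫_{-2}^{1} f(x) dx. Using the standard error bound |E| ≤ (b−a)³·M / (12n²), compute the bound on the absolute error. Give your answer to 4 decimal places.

0.2475

|E| ≤ (3)³·11 / (12·10²) = 297/1200 = 0.2475.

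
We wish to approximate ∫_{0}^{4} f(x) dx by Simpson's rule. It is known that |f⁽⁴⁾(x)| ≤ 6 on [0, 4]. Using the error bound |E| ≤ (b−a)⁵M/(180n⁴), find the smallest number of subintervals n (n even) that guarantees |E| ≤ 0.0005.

Need 6144/(180n⁴) ≤ 0.0005.
n⁴ ≥ 6144/(180·0.0005) = 68266.7 ⇒ n ≥ 16.1641, so the smallest even n is 18. (n must be even for Simpson's rule.)

18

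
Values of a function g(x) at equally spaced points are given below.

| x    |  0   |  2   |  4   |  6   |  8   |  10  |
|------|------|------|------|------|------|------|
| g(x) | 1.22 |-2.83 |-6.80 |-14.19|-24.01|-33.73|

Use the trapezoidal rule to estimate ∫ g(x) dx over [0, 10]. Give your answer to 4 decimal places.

-128.1700

h = 2, n = 5.
(h/2)·[y₀ + 2y₁ + 2y₂ + 2y₃ + 2y₄ + y₅] = 1·(-128.17) = -128.1700.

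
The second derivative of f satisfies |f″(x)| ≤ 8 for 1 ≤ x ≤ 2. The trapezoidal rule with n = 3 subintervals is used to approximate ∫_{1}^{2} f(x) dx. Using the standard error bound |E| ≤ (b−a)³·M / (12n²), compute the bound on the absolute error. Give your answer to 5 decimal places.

0.07407

|E| ≤ (1)³·8 / (12·3²) = 8/108 = 0.07407.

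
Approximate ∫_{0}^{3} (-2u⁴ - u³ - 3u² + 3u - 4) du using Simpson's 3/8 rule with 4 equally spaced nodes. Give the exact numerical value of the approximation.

-144.75

h = (3 − 0)/3 = 1.
Nodes u₀,…,u₃ = 0, 1, 2, 3.
f(u) = -2u⁴ - u³ - 3u² + 3u - 4: f₀=-4, f₁=-7, f₂=-50, f₃=-211.
(3h/8)·[f₀ + 3f₁ + 3f₂ + f₃] = 0.375·(-386) = -144.75.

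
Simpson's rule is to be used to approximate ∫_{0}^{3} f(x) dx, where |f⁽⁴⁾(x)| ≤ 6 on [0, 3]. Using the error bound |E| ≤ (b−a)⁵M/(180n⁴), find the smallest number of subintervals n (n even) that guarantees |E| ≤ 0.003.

Need 1458/(180n⁴) ≤ 0.003.
n⁴ ≥ 1458/(180·0.003) = 2700 ⇒ n ≥ 7.2084, so the smallest even n is 8. (n must be even for Simpson's rule.)

8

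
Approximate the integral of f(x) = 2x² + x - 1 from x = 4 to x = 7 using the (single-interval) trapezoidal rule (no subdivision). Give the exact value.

T = (b−a)/2 · [f(4) + f(7)] = 1.5·[35 + 104] = 208.5.

208.5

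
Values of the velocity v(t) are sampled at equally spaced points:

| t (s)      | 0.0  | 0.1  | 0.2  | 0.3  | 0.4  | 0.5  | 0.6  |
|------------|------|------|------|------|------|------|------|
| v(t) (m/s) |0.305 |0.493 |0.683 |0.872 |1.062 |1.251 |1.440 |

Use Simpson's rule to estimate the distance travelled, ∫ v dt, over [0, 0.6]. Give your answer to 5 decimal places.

0.52330

h = 0.1, n = 6.
(h/3)·[y₀ + 4y₁ + 2y₂ + 4y₃ + 2y₄ + 4y₅ + y₆] = 0.033333·(15.699) = 0.52330.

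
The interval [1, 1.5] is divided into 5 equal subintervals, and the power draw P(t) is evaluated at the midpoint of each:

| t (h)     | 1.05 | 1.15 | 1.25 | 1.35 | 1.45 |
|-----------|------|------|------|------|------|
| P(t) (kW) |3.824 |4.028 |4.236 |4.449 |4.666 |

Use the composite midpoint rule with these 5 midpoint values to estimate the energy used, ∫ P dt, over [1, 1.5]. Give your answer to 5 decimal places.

h = 0.1, n = 5.
h·[y(m₁) + y(m₂) + y(m₃) + y(m₄) + y(m₅)] = 0.1·(21.203) = 2.12030.

2.12030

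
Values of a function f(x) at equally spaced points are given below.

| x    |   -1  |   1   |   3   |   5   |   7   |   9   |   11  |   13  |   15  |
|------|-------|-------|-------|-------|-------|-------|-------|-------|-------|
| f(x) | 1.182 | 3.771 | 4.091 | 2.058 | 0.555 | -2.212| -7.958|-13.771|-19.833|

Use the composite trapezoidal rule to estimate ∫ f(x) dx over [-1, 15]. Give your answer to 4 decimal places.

-45.5830

h = 2, n = 8.
(h/2)·[y₀ + 2y₁ + 2y₂ + 2y₃ + 2y₄ + 2y₅ + 2y₆ + 2y₇ + y₈] = 1·(-45.583) = -45.5830.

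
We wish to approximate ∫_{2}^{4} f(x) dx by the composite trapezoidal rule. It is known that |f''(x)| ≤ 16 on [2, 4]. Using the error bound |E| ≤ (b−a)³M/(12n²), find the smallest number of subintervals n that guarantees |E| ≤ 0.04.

17

Need 128/(12n²) ≤ 0.04.
n² ≥ 128/(12·0.04) = 266.667 ⇒ n ≥ 16.3299, so the smallest n is 17.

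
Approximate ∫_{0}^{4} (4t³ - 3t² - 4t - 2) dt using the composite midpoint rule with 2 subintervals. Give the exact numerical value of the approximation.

124

h = (4 − 0)/2 = 2.
Midpoints m₁,…,m₂ = 1, 3.
f(m₁)=-5, f(m₂)=67.
h·[f(m₁) + f(m₂)] = 2·(62) = 124.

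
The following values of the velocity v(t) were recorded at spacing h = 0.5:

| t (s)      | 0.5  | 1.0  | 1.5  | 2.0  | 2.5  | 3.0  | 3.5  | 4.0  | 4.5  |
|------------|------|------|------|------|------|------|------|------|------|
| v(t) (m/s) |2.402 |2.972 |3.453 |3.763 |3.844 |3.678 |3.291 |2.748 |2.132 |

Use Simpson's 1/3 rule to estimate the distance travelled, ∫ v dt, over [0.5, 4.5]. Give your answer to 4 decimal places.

13.0590

h = 0.5, n = 8.
(h/3)·[y₀ + 4y₁ + 2y₂ + 4y₃ + 2y₄ + 4y₅ + 2y₆ + 4y₇ + y₈] = 0.166667·(78.354) = 13.0590.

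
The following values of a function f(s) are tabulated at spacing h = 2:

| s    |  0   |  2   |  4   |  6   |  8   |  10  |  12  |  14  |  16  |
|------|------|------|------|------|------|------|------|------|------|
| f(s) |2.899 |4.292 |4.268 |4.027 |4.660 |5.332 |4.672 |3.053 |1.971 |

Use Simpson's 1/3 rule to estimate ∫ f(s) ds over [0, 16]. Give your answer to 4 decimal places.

h = 2, n = 8.
(h/3)·[y₀ + 4y₁ + 2y₂ + 4y₃ + 2y₄ + 4y₅ + 2y₆ + 4y₇ + y₈] = 0.666667·(98.886) = 65.9240.

65.9240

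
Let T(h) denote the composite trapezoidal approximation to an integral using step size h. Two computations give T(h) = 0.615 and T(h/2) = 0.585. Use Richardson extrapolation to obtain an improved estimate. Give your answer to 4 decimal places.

0.5750

R = (4·T(h/2) − T(h)) / 3 = (4·0.585 − 0.615)/3 = (1.725)/3 = 0.5750.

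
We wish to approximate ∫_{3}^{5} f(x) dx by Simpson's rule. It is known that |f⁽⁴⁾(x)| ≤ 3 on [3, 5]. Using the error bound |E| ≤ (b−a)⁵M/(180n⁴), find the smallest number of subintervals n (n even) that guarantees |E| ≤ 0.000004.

20

Need 96/(180n⁴) ≤ 0.000004.
n⁴ ≥ 96/(180·0.000004) = 133333 ⇒ n ≥ 19.1089, so the smallest even n is 20. (n must be even for Simpson's rule.)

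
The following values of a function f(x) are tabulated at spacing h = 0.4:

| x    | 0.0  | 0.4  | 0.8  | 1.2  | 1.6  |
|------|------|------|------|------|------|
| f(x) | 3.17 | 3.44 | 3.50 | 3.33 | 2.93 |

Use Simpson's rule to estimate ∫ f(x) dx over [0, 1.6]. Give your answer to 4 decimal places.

h = 0.4, n = 4.
(h/3)·[y₀ + 4y₁ + 2y₂ + 4y₃ + y₄] = 0.133333·(40.18) = 5.3573.

5.3573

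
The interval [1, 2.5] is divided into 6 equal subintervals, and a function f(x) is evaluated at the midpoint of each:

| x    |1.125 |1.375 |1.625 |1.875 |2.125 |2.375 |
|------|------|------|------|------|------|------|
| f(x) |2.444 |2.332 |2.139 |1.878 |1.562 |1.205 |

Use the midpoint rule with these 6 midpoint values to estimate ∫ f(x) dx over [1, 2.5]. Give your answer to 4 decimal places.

h = 0.25, n = 6.
h·[y(m₁) + y(m₂) + y(m₃) + y(m₄) + y(m₅) + y(m₆)] = 0.25·(11.560) = 2.8900.

2.8900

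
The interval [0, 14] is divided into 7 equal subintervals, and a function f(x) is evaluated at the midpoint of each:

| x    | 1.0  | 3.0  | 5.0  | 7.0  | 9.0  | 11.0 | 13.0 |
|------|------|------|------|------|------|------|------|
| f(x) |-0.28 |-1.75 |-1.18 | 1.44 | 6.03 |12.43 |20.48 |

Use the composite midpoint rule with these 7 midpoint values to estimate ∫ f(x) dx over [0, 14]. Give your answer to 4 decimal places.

74.3400

h = 2, n = 7.
h·[y(m₁) + y(m₂) + y(m₃) + y(m₄) + y(m₅) + y(m₆) + y(m₇)] = 2·(37.17) = 74.3400.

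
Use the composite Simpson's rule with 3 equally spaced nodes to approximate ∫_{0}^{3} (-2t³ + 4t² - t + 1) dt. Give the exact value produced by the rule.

h = (3 − 0)/2 = 1.5.
Nodes t₀,…,t₂ = 0, 1.5, 3.
f(t) = -2t³ + 4t² - t + 1: f₀=1, f₁=1.75, f₂=-20.
(h/3)·[f₀ + 4f₁ + f₂] = 0.5·(-12) = -6.

-6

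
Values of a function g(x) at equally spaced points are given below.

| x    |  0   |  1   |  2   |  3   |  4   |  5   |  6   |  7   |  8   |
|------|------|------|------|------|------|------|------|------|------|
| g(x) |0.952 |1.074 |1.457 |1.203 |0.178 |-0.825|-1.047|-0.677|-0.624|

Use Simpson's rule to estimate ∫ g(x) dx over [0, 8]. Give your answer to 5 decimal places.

1.53467

h = 1, n = 8.
(h/3)·[y₀ + 4y₁ + 2y₂ + 4y₃ + 2y₄ + 4y₅ + 2y₆ + 4y₇ + y₈] = 0.333333·(4.604) = 1.53467.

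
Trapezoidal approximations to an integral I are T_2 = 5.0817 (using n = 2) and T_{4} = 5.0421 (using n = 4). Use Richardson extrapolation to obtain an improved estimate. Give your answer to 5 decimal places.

R = (4·T_{4} − T_2) / 3 = (4·5.0421 − 5.0817)/3 = (15.0867)/3 = 5.02890.

5.02890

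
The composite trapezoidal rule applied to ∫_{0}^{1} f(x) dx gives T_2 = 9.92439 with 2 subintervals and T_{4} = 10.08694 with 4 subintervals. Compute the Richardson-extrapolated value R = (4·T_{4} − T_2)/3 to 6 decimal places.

R = (4·T_{4} − T_2) / 3 = (4·10.08694 − 9.92439)/3 = (30.42337)/3 = 10.141123.

10.141123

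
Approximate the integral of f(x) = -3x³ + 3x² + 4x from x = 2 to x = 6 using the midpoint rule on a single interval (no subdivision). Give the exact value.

-512

M = (b−a)·f(4) = 4·(-128) = -512.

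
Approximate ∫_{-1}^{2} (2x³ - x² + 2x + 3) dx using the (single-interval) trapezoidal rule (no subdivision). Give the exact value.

T = (b−a)/2 · [f(-1) + f(2)] = 1.5·[(-2) + 19] = 25.5.

25.5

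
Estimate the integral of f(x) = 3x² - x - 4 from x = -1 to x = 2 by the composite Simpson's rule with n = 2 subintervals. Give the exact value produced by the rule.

-4.5

h = (2 − (-1))/2 = 1.5.
Nodes x₀,…,x₂ = -1, 0.5, 2.
f(x) = 3x² - x - 4: f₀=0, f₁=-3.75, f₂=6.
(h/3)·[f₀ + 4f₁ + f₂] = 0.5·(-9) = -4.5.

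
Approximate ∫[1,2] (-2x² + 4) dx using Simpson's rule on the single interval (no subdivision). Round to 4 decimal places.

-0.6667

S = (b−a)/6 · [f(1) + 4f(1.5) + f(2)] = 0.166667·[2 + 4·(-0.5) + (-4)] = -0.6667.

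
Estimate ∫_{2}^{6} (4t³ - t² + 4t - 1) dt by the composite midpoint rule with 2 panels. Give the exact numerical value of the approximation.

1208

h = (6 − 2)/2 = 2.
Midpoints m₁,…,m₂ = 3, 5.
f(m₁)=110, f(m₂)=494.
h·[f(m₁) + f(m₂)] = 2·(604) = 1208.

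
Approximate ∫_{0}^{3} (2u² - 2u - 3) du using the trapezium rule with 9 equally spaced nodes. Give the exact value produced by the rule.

0.140625

h = (3 − 0)/8 = 0.375.
Nodes u₀,…,u₈ = 0, 0.375, 0.75, 1.125, 1.5, 1.875, 2.25, 2.625, 3.
f(u) = 2u² - 2u - 3: f₀=-3, f₁=-3.46875, f₂=-3.375, f₃=-2.71875, f₄=-1.5, f₅=0.28125, f₆=2.625, f₇=5.53125, f₈=9.
(h/2)·[f₀ + 2f₁ + 2f₂ + 2f₃ + 2f₄ + 2f₅ + 2f₆ + 2f₇ + f₈] = 0.1875·(0.75) = 0.140625.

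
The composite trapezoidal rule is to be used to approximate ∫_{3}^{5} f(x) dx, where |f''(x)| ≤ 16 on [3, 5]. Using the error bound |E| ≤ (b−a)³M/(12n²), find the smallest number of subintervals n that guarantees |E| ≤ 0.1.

11

Need 128/(12n²) ≤ 0.1.
n² ≥ 128/(12·0.1) = 106.667 ⇒ n ≥ 10.3280, so the smallest n is 11.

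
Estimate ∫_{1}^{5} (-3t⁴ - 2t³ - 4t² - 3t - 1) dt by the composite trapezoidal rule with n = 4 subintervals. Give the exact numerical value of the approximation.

-2530

h = (5 − 1)/4 = 1.
Nodes t₀,…,t₄ = 1, 2, 3, 4, 5.
f(t) = -3t⁴ - 2t³ - 4t² - 3t - 1: f₀=-13, f₁=-87, f₂=-343, f₃=-973, f₄=-2241.
(h/2)·[f₀ + 2f₁ + 2f₂ + 2f₃ + f₄] = 0.5·(-5060) = -2530.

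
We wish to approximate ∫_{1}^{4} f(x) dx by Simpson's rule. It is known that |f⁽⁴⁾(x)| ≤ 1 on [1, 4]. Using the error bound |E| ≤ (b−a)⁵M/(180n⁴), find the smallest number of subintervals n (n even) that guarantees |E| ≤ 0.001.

Need 243/(180n⁴) ≤ 0.001.
n⁴ ≥ 243/(180·0.001) = 1350 ⇒ n ≥ 6.0615, so the smallest even n is 8. (n must be even for Simpson's rule.)

8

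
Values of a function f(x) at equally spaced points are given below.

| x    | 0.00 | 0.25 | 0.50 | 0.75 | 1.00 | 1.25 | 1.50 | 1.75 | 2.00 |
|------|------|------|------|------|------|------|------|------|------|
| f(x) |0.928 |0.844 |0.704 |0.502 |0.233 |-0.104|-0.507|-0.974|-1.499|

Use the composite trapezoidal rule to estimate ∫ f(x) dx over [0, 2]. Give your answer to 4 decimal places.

h = 0.25, n = 8.
(h/2)·[y₀ + 2y₁ + 2y₂ + 2y₃ + 2y₄ + 2y₅ + 2y₆ + 2y₇ + y₈] = 0.125·(0.825) = 0.1031.

0.1031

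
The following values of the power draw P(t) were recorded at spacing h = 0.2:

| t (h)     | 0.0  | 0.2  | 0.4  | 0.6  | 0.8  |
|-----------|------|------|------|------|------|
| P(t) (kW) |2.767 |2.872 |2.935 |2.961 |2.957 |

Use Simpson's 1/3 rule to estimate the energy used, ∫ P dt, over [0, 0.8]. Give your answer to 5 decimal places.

h = 0.2, n = 4.
(h/3)·[y₀ + 4y₁ + 2y₂ + 4y₃ + y₄] = 0.066667·(34.926) = 2.32840.

2.32840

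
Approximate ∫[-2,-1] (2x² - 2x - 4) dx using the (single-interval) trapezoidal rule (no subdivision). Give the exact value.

4

T = (b−a)/2 · [f(-2) + f(-1)] = 0.5·[8 + 0] = 4.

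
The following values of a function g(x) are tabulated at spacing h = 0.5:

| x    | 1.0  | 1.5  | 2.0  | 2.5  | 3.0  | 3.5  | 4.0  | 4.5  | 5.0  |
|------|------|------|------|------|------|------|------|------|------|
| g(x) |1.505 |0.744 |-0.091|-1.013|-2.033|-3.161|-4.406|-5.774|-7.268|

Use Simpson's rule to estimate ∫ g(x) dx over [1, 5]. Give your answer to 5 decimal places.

-9.27317

h = 0.5, n = 8.
(h/3)·[y₀ + 4y₁ + 2y₂ + 4y₃ + 2y₄ + 4y₅ + 2y₆ + 4y₇ + y₈] = 0.166667·(-55.639) = -9.27317.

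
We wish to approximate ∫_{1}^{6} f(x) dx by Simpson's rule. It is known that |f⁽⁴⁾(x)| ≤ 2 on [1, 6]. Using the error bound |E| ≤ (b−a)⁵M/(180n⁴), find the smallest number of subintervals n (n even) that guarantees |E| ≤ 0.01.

Need 6250/(180n⁴) ≤ 0.01.
n⁴ ≥ 6250/(180·0.01) = 3472.22 ⇒ n ≥ 7.6763, so the smallest even n is 8. (n must be even for Simpson's rule.)

8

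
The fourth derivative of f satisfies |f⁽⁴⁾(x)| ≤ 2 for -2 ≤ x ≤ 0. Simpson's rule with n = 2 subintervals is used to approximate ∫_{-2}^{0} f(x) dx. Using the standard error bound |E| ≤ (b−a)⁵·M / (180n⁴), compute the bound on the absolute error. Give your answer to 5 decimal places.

0.02222

|E| ≤ (2)⁵·2 / (180·2⁴) = 64/2880 = 0.02222.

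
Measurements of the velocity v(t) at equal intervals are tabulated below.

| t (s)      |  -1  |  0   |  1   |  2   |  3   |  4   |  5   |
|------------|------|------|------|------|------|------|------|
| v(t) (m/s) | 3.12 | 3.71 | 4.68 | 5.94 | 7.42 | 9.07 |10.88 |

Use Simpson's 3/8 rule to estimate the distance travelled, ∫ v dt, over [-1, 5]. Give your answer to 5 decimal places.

37.69500

h = 1, n = 6.
(3h/8)·[y₀ + 3y₁ + 3y₂ + 2y₃ + 3y₄ + 3y₅ + y₆] = 0.375·(100.52) = 37.69500.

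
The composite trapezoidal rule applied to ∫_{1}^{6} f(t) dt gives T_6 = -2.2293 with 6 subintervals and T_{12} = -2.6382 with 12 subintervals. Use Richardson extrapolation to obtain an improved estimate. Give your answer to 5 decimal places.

-2.77450

R = (4·T_{12} − T_6) / 3 = (4·(-2.6382) − (-2.2293))/3 = (-8.3235)/3 = -2.77450.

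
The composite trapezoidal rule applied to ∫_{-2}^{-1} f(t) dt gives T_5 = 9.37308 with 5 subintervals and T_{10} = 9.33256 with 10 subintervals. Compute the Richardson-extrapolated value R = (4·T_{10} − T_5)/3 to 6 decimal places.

R = (4·T_{10} − T_5) / 3 = (4·9.33256 − 9.37308)/3 = (27.95716)/3 = 9.319053.

9.319053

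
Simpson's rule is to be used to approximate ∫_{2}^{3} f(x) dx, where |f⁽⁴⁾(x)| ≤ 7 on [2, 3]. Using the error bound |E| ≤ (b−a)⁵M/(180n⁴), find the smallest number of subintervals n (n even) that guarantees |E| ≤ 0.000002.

12

Need 7/(180n⁴) ≤ 0.000002.
n⁴ ≥ 7/(180·0.000002) = 19444.4 ⇒ n ≥ 11.8086, so the smallest even n is 12. (n must be even for Simpson's rule.)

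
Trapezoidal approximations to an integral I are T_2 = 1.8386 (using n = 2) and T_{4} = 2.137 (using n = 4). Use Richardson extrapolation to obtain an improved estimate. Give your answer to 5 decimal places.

R = (4·T_{4} − T_2) / 3 = (4·2.137 − 1.8386)/3 = (6.7094)/3 = 2.23647.

2.23647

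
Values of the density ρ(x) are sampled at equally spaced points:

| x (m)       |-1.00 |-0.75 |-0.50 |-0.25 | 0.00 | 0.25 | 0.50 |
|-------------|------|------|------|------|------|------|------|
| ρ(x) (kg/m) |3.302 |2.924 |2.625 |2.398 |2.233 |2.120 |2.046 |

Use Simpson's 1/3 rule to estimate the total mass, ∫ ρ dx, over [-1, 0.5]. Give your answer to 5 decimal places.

h = 0.25, n = 6.
(h/3)·[y₀ + 4y₁ + 2y₂ + 4y₃ + 2y₄ + 4y₅ + y₆] = 0.083333·(44.832) = 3.73600.

3.73600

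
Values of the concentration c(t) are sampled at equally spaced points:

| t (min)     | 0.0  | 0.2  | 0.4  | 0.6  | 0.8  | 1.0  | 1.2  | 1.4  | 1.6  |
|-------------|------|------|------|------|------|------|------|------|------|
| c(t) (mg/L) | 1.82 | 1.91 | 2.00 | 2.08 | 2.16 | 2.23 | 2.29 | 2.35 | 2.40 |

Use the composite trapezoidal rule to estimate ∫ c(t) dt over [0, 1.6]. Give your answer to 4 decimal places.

3.4260

h = 0.2, n = 8.
(h/2)·[y₀ + 2y₁ + 2y₂ + 2y₃ + 2y₄ + 2y₅ + 2y₆ + 2y₇ + y₈] = 0.1·(34.26) = 3.4260.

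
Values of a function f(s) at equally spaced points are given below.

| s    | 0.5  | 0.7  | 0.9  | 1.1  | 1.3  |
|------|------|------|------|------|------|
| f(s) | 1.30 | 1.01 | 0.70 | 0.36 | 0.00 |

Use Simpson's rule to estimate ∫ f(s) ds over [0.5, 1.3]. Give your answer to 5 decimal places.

h = 0.2, n = 4.
(h/3)·[y₀ + 4y₁ + 2y₂ + 4y₃ + y₄] = 0.066667·(8.18) = 0.54533.

0.54533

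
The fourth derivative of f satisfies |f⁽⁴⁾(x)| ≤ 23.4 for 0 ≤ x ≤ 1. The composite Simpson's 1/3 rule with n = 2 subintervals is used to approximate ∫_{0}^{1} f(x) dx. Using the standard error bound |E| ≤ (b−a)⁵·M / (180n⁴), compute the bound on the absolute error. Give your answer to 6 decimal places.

|E| ≤ (1)⁵·23.4 / (180·2⁴) = 23.4/2880 = 0.008125.

0.008125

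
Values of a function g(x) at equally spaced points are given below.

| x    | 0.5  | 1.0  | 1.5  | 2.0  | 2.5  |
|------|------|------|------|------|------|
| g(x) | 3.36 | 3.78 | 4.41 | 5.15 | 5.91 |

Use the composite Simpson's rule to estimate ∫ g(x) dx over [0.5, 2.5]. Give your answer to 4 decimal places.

h = 0.5, n = 4.
(h/3)·[y₀ + 4y₁ + 2y₂ + 4y₃ + y₄] = 0.166667·(53.81) = 8.9683.

8.9683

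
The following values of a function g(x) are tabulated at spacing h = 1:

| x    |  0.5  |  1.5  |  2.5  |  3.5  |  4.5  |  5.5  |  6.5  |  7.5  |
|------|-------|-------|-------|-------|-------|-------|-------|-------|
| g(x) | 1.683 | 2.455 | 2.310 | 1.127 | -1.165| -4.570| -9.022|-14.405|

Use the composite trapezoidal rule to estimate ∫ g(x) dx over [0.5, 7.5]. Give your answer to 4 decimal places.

h = 1, n = 7.
(h/2)·[y₀ + 2y₁ + 2y₂ + 2y₃ + 2y₄ + 2y₅ + 2y₆ + y₇] = 0.5·(-30.452) = -15.2260.

-15.2260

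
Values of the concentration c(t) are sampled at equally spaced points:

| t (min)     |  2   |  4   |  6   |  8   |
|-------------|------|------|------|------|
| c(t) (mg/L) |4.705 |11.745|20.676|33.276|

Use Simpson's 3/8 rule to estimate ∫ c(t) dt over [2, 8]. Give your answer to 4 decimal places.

h = 2, n = 3.
(3h/8)·[y₀ + 3y₁ + 3y₂ + y₃] = 0.75·(135.244) = 101.4330.

101.4330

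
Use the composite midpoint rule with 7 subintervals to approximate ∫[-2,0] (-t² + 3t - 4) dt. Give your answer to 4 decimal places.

h = (0 − (-2))/7 = 0.285714.
Midpoints m₁,…,m₇ = -1.857143, -1.571429, -1.285714, -1, -0.714286, -0.428571, -0.142857.
f(m₁)=-13.020408, f(m₂)=-11.183673, f(m₃)=-9.510204, f(m₄)=-8, f(m₅)=-6.653061, f(m₆)=-5.469388, f(m₇)=-4.448980.
h·[f(m₁) + f(m₂) + f(m₃) + f(m₄) + f(m₅) + f(m₆) + f(m₇)] = 0.285714·(-58.285714) = -16.6531.

-16.6531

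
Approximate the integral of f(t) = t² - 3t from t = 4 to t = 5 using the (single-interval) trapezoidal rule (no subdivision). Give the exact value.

7

T = (b−a)/2 · [f(4) + f(5)] = 0.5·[4 + 10] = 7.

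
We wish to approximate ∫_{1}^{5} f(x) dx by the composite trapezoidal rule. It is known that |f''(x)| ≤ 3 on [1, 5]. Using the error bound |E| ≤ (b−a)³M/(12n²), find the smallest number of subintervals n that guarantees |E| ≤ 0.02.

Need 192/(12n²) ≤ 0.02.
n² ≥ 192/(12·0.02) = 800 ⇒ n ≥ 28.2843, so the smallest n is 29.

29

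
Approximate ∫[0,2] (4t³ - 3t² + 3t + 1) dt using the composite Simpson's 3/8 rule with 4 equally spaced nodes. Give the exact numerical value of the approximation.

h = (2 − 0)/3 = 0.666667.
Nodes t₀,…,t₃ = 0, 0.666667, 1.333333, 2.
f(t) = 4t³ - 3t² + 3t + 1: f₀=1, f₁=2.851852, f₂=9.148148, f₃=27.
(3h/8)·[f₀ + 3f₁ + 3f₂ + f₃] = 0.25·(64) = 16.

16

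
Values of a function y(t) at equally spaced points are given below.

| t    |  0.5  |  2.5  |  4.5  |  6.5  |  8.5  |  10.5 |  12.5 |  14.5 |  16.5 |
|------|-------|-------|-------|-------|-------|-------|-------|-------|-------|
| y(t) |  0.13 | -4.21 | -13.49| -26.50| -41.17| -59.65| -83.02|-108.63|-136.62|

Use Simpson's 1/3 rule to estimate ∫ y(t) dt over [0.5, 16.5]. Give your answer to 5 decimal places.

-805.20667

h = 2, n = 8.
(h/3)·[y₀ + 4y₁ + 2y₂ + 4y₃ + 2y₄ + 4y₅ + 2y₆ + 4y₇ + y₈] = 0.666667·(-1207.81) = -805.20667.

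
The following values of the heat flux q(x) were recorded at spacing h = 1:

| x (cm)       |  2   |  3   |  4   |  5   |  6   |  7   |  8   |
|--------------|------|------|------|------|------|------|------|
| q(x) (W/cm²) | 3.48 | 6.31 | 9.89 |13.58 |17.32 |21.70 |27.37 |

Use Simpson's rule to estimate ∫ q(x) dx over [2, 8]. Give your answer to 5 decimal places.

83.87667

h = 1, n = 6.
(h/3)·[y₀ + 4y₁ + 2y₂ + 4y₃ + 2y₄ + 4y₅ + y₆] = 0.333333·(251.63) = 83.87667.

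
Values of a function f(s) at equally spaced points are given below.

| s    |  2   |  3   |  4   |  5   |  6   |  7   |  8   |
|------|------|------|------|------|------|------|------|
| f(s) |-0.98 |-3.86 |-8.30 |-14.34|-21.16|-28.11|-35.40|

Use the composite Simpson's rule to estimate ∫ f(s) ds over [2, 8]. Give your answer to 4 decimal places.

h = 1, n = 6.
(h/3)·[y₀ + 4y₁ + 2y₂ + 4y₃ + 2y₄ + 4y₅ + y₆] = 0.333333·(-280.54) = -93.5133.

-93.5133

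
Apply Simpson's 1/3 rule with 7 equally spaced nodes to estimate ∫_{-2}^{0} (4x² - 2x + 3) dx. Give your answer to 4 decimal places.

h = (0 − (-2))/6 = 0.333333.
Nodes x₀,…,x₆ = -2, -1.666667, -1.333333, -1, -0.666667, -0.333333, 0.
f(x) = 4x² - 2x + 3: f₀=23, f₁=17.444444, f₂=12.777778, f₃=9, f₄=6.111111, f₅=4.111111, f₆=3.
(h/3)·[f₀ + 4f₁ + 2f₂ + 4f₃ + 2f₄ + 4f₅ + f₆] = 0.111111·(186) = 20.6667.

20.6667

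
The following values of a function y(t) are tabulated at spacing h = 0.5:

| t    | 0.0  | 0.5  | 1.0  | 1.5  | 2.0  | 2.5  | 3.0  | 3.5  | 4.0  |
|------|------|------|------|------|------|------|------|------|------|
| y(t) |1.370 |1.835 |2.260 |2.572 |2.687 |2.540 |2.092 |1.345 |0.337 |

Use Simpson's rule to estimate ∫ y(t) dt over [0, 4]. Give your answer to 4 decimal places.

h = 0.5, n = 8.
(h/3)·[y₀ + 4y₁ + 2y₂ + 4y₃ + 2y₄ + 4y₅ + 2y₆ + 4y₇ + y₈] = 0.166667·(48.953) = 8.1588.

8.1588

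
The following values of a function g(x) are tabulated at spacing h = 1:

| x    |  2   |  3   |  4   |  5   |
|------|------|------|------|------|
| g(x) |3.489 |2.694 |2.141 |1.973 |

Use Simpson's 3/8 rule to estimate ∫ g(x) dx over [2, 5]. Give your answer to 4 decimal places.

7.4876

h = 1, n = 3.
(3h/8)·[y₀ + 3y₁ + 3y₂ + y₃] = 0.375·(19.967) = 7.4876.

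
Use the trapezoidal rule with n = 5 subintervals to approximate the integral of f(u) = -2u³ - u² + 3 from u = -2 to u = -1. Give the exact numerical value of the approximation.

8.22

h = (-1 − (-2))/5 = 0.2.
Nodes u₀,…,u₅ = -2, -1.8, -1.6, -1.4, -1.2, -1.
f(u) = -2u³ - u² + 3: f₀=15, f₁=11.424, f₂=8.632, f₃=6.528, f₄=5.016, f₅=4.
(h/2)·[f₀ + 2f₁ + 2f₂ + 2f₃ + 2f₄ + f₅] = 0.1·(82.2) = 8.22.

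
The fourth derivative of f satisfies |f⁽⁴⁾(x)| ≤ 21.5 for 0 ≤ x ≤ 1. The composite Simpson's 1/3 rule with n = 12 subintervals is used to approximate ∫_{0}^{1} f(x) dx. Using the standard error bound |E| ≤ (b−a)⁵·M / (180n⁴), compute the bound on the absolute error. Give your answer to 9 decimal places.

0.000005760

|E| ≤ (1)⁵·21.5 / (180·12⁴) = 21.5/3732480 = 0.000005760.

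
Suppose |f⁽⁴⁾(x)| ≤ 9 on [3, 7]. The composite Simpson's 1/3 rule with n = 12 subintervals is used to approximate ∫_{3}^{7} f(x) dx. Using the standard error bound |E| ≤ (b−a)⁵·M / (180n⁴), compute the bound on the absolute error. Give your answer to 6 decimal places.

0.002469

|E| ≤ (4)⁵·9 / (180·12⁴) = 9216/3732480 = 0.002469.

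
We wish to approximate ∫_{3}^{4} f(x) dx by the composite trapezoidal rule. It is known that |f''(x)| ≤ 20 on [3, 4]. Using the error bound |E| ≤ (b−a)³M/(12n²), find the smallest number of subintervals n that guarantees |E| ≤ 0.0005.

58

Need 20/(12n²) ≤ 0.0005.
n² ≥ 20/(12·0.0005) = 3333.33 ⇒ n ≥ 57.7350, so the smallest n is 58.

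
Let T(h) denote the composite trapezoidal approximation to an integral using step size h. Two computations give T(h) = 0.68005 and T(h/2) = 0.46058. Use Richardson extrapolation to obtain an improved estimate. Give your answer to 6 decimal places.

0.387423

R = (4·T(h/2) − T(h)) / 3 = (4·0.46058 − 0.68005)/3 = (1.16227)/3 = 0.387423.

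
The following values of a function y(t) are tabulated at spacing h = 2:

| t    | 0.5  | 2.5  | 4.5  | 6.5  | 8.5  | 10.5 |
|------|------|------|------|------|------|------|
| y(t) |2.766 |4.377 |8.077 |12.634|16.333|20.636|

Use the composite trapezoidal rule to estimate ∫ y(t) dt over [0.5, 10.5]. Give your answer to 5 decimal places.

106.24400

h = 2, n = 5.
(h/2)·[y₀ + 2y₁ + 2y₂ + 2y₃ + 2y₄ + y₅] = 1·(106.244) = 106.24400.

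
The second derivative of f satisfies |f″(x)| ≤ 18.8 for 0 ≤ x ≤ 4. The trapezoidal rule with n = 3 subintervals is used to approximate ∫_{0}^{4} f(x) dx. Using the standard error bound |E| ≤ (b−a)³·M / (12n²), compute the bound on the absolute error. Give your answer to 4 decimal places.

|E| ≤ (4)³·18.8 / (12·3²) = 1203.2/108 = 11.1407.

11.1407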